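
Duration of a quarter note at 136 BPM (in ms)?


Let's work it out.
One quarter-note beat = 60000 / BPM = 60000 / 136 ms
Duration = 60000 / 136
= 441.2 ms


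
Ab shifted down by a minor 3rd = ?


minor 3rd: 3 letter names, 3 semitones
Letter: A - 2 → F
Pitch: Ab - 3 semitones, spelled as an F → F
= F


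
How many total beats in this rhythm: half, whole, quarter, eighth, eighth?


Solution.
Beat values:
  half = 2 beats
  whole = 4 beats
  quarter = 1 beat
  eighth = 0.5 beats
  eighth = 0.5 beats
Sum = 2 + 4 + 1 + 0.5 + 0.5
= 8 beats


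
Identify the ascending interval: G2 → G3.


Working:
Letter names: G → G spans 8 letter names → an octave
Semitones: G2 → G3 = 12 half-steps
An octave of 12 semitones is a perfect octave
= perfect octave


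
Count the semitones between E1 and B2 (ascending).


Working:
Absolute semitone position = octave×12 + chromatic position
E1: 1×12 + 4 = 16
B2: 2×12 + 11 = 35
Difference = 35 - 16 = 19
= 19 semitones


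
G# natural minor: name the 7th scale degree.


Working:
Natural minor scale pattern: W-H-W-W-H-W-W (2-1-2-2-1-2-2 semitones)
Starting from G#:
  G# + 2 semitones → A#
  A# + 1 semitone → B
  B + 2 semitones → C#
  C# + 2 semitones → D#
  D# + 1 semitone → E
  E + 2 semitones → F#
  F# + 2 semitones → G#
Scale: G# A# B C# D# E F#
Degree 7 = F#


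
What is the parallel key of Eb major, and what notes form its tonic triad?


Parallel keys share the same tonic but differ in mode
Eb major → parallel is Eb minor
Tonic triad of Eb minor = Eb Gb Bb
= Eb minor; triad = Eb Gb Bb


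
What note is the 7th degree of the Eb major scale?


Major scale pattern: W-W-H-W-W-W-H (2-2-1-2-2-2-1 semitones)
Starting from Eb:
  Eb + 2 semitones → F
  F + 2 semitones → G
  G + 1 semitone → Ab
  Ab + 2 semitones → Bb
  Bb + 2 semitones → C
  C + 2 semitones → D
  D + 1 semitone → Eb
Scale: Eb F G Ab Bb C D
Degree 7 = D


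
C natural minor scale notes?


Natural minor scale pattern: W-H-W-W-H-W-W (2-1-2-2-1-2-2 semitones)
Starting from C:
  C + 2 semitones → D
  D + 1 semitone → Eb
  Eb + 2 semitones → F
  F + 2 semitones → G
  G + 1 semitone → Ab
  Ab + 2 semitones → Bb
  Bb + 2 semitones → C
Scale = C D Eb F G Ab Bb


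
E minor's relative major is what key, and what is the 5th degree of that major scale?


Step by step:
The relative major shares the key signature and is a minor 3rd above the minor tonic
A minor 3rd above E is G
→ relative major of E minor is G major
G major scale: G A B C D E F#
= G major; 5th degree = D


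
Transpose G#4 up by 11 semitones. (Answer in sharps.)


Working:
G#4: chromatic position 8 in octave 4 → absolute = 4×12 + 8 = 56
Transpose up 11: 56 + 11 = 67
67 = 5×12 + 7 → G in octave 5
Result = G5


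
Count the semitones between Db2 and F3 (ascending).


Working:
Absolute semitone position = octave×12 + chromatic position
Db2: 2×12 + 1 = 25
F3: 3×12 + 5 = 41
Difference = 41 - 25 = 16
= 16 semitones


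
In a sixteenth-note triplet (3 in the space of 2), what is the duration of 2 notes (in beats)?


Solution.
Triplet: 3 notes occupy the space of 2 sixteenth notes
Space = 2 × 1/4 = 1/2 beats
Each triplet note = 1/2 / 3 = 1/6 beats
2 notes = 2 × 1/6 = 1/3
= 1/3 beats


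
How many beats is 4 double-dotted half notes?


Step by step:
Base half note = 2 beats
Dot 1 adds half the previous value: +1
Dot 2 adds half the previous value: +1/2
One double-dotted half = 2 + 1 + 1/2 = 7/2
4 of them = 4 × 7/2 = 14
= 14 beats


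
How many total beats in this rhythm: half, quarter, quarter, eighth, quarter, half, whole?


Reasoning:
Beat values:
  half = 2 beats
  quarter = 1 beat
  quarter = 1 beat
  eighth = 0.5 beats
  quarter = 1 beat
  half = 2 beats
  whole = 4 beats
Sum = 2 + 1 + 1 + 0.5 + 1 + 2 + 4
= 11.5 beats


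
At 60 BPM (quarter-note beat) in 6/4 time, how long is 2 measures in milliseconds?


Working:
Quarter-note beat duration = 60000 / 60 ms
Beats per measure (6/4) = 6
One measure = 6 × 60000 / 60 = 360000 / 60 ms
2 measures = 2 × 360000 / 60 = 720000 / 60
= 12000.0 ms


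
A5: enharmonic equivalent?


Enharmonic notes sound the same pitch but are spelled with different letter names
A and G## name the same pitch class
= G##5


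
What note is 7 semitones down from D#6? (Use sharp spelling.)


D#6: chromatic position 3 in octave 6 → absolute = 6×12 + 3 = 75
Transpose down 7: 75 - 7 = 68
68 = 5×12 + 8 → G# in octave 5
Result = G#5


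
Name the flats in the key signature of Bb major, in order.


Flat major keys: C(0), F(1), Bb(2), Eb(3), Ab(4), Db(5), Gb(6), Cb(7)
Bb major has 2 flats
Order of flats: Bb Eb Ab Db Gb Cb Fb → first 2: Bb, Eb
= Bb, Eb


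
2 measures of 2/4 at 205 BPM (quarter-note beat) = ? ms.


Quarter-note beat duration = 60000 / 205 ms
Beats per measure (2/4) = 2
One measure = 2 × 60000 / 205 = 120000 / 205 ms
2 measures = 2 × 120000 / 205 = 240000 / 205
= 1170.7 ms


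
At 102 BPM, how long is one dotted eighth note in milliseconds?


Reasoning:
One quarter-note beat = 60000 / BPM = 60000 / 102 ms
Dotted eighth note = 3/4 × quarter note
Duration = 3/4 × 60000 / 102 = 45000 / 102
= 441.2 ms


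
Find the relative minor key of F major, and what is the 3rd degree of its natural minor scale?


Reasoning:
The relative minor shares the major's key signature and starts on its 6th degree
6th degree = a major 6th above the tonic; a major 6th above F is D
→ relative minor of F major is D minor
D natural minor scale: D E F G A Bb C
= D minor; 3rd degree = F


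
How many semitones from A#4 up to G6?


Working:
Absolute semitone position = octave×12 + chromatic position
A#4: 4×12 + 10 = 58
G6: 6×12 + 7 = 79
Difference = 79 - 58 = 21
= 21 semitones


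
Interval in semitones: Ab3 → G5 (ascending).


Absolute semitone position = octave×12 + chromatic position
Ab3: 3×12 + 8 = 44
G5: 5×12 + 7 = 67
Difference = 67 - 44 = 23
= 23 semitones


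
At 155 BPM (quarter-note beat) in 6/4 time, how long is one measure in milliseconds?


Let's work it out.
Quarter-note beat duration = 60000 / 155 ms
Beats per measure (6/4) = 6
One measure = 6 × 60000 / 155 = 360000 / 155 ms
= 2322.6 ms


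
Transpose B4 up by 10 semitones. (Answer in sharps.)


Let's work it out.
B4: chromatic position 11 in octave 4 → absolute = 4×12 + 11 = 59
Transpose up 10: 59 + 10 = 69
69 = 5×12 + 9 → A in octave 5
Result = A5


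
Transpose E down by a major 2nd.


Let's work it out.
major 2nd: 2 letter names, 2 semitones
Letter: E - 1 → D
Pitch: E - 2 semitones, spelled as a D → D
= D


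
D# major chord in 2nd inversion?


Reasoning:
Root position: D# F## A#
2nd inversion: move root and 3rd up an octave
Bass note: A#
Notes (bottom to top) = A# D# F##


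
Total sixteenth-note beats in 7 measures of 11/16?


Working:
Time signature 11/16: the bottom number 16 means the sixteenth note gets one count
The top number 11 means 11 sixteenth-note beats per measure
Total = 11 × 7 measures
= 77 sixteenth-note beats


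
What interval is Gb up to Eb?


Step by step:
Letter names: G → E spans 6 letter names → a 6th
Semitones: Gb → Eb = 9 half-steps
A 6th of 9 semitones is a major 6th
= major 6th


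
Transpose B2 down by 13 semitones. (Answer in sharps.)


B2: chromatic position 11 in octave 2 → absolute = 2×12 + 11 = 35
Transpose down 13: 35 - 13 = 22
22 = 1×12 + 10 → A# in octave 1
Result = A#1


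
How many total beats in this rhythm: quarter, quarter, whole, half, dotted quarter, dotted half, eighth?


Beat values:
  quarter = 1 beat
  quarter = 1 beat
  whole = 4 beats
  half = 2 beats
  dotted quarter = 1.5 beats
  dotted half = 3 beats
  eighth = 0.5 beats
Sum = 1 + 1 + 4 + 2 + 1.5 + 3 + 0.5
= 13 beats


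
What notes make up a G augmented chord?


Let's work it out.
Augmented triad = root + major 3rd (4 semitones) + augmented 5th (8 semitones)
A triad on G stacks thirds, so the chord tones use letter names G-B-D
Root: G
Major 3rd above G: B
Augmented 5th above G: D#
Chord = G B D#


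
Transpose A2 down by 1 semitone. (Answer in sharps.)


Step by step:
A2: chromatic position 9 in octave 2 → absolute = 2×12 + 9 = 33
Transpose down 1: 33 - 1 = 32
32 = 2×12 + 8 → G# in octave 2
Result = G#2


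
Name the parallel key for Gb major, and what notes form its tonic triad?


Step by step:
Parallel keys share the same tonic but differ in mode
Gb major → parallel is Gb minor
Tonic triad of Gb minor = Gb Bbb Db
= Gb minor; triad = Gb Bbb Db


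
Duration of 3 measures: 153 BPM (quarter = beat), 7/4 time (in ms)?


Reasoning:
Quarter-note beat duration = 60000 / 153 ms
Beats per measure (7/4) = 7
One measure = 7 × 60000 / 153 = 420000 / 153 ms
3 measures = 3 × 420000 / 153 = 1260000 / 153
= 8235.3 ms


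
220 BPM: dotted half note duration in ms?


Working:
One quarter-note beat = 60000 / BPM = 60000 / 220 ms
Dotted half note = 3 × quarter note
Duration = 3 × 60000 / 220 = 180000 / 220
= 818.2 ms


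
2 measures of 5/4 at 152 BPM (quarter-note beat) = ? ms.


Quarter-note beat duration = 60000 / 152 ms
Beats per measure (5/4) = 5
One measure = 5 × 60000 / 152 = 300000 / 152 ms
2 measures = 2 × 300000 / 152 = 600000 / 152
= 3947.4 ms


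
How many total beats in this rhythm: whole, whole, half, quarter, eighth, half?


Solution.
Beat values:
  whole = 4 beats
  whole = 4 beats
  half = 2 beats
  quarter = 1 beat
  eighth = 0.5 beats
  half = 2 beats
Sum = 4 + 4 + 2 + 1 + 0.5 + 2
= 13.5 beats


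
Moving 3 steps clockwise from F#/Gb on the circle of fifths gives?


Each clockwise step on the circle of fifths moves up a perfect 5th
From F#/Gb: F#/Gb → Db → Ab → Eb
= Eb


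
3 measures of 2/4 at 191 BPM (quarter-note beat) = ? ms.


Quarter-note beat duration = 60000 / 191 ms
Beats per measure (2/4) = 2
One measure = 2 × 60000 / 191 = 120000 / 191 ms
3 measures = 3 × 120000 / 191 = 360000 / 191
= 1884.8 ms


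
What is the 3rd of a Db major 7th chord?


Major 7th chord = root + major 3rd + perfect 5th + major 7th
Seventh chords stack in thirds, so the letter names are D-F-A-C
Root: Db
Major 3rd above Db: F
Perfect 5th above Db: Ab
Major 7th above Db: C
The 3rd = F


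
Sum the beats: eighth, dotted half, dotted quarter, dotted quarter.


Beat values:
  eighth = 0.5 beats
  dotted half = 3 beats
  dotted quarter = 1.5 beats
  dotted quarter = 1.5 beats
Sum = 0.5 + 3 + 1.5 + 1.5
= 6.5 beats


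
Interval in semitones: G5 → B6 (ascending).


Working:
Absolute semitone position = octave×12 + chromatic position
G5: 5×12 + 7 = 67
B6: 6×12 + 11 = 83
Difference = 83 - 67 = 16
= 16 semitones


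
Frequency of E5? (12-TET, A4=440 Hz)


f = 440 × 2^(n/12) where n = semitones from A4
E5: 7 semitones from A4
f = 440 × 2^(7/12)
f = 659.26 Hz


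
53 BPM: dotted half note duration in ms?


Solution.
One quarter-note beat = 60000 / BPM = 60000 / 53 ms
Dotted half note = 3 × quarter note
Duration = 3 × 60000 / 53 = 180000 / 53
= 3396.2 ms


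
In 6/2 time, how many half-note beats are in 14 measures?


Let's work it out.
Time signature 6/2: the bottom number 2 means the half note gets one count
The top number 6 means 6 half-note beats per measure
Total = 6 × 14 measures
= 84 half-note beats


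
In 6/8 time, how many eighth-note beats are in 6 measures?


Solution.
Time signature 6/8: the bottom number 8 means the eighth note gets one count
The top number 6 means 6 eighth-note beats per measure
Total = 6 × 6 measures
= 36 eighth-note beats


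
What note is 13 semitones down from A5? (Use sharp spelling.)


Working:
A5: chromatic position 9 in octave 5 → absolute = 5×12 + 9 = 69
Transpose down 13: 69 - 13 = 56
56 = 4×12 + 8 → G# in octave 4
Result = G#4


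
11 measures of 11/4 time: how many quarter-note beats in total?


Time signature 11/4: the bottom number 4 means the quarter note gets one count
The top number 11 means 11 quarter-note beats per measure
Total = 11 × 11 measures
= 121 quarter-note beats


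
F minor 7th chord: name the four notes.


Step by step:
Minor 7th chord = root + minor 3rd + perfect 5th + minor 7th
Seventh chords stack in thirds, so the letter names are F-A-C-E
Root: F
Minor 3rd above F: Ab
Perfect 5th above F: C
Minor 7th above F: Eb
Chord = F Ab C Eb


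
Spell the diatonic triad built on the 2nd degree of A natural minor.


Solution.
A natural minor scale: A B C D E F G
Diatonic triad on degree 2 stacks scale notes 2, 4, 6: B D F
B→D = 3 semitones; B→F = 6 semitones → diminished triad
= B D F (diminished)


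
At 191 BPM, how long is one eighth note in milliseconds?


One quarter-note beat = 60000 / BPM = 60000 / 191 ms
Eighth note = 1/2 × quarter note
Duration = 1/2 × 60000 / 191 = 30000 / 191
= 157.1 ms


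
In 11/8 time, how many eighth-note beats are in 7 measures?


Solution.
Time signature 11/8: the bottom number 8 means the eighth note gets one count
The top number 11 means 11 eighth-note beats per measure
Total = 11 × 7 measures
= 77 eighth-note beats


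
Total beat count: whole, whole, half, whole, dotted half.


Beat values:
  whole = 4 beats
  whole = 4 beats
  half = 2 beats
  whole = 4 beats
  dotted half = 3 beats
Sum = 4 + 4 + 2 + 4 + 3
= 17 beats


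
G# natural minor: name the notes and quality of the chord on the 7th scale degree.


G# natural minor scale: G# A# B C# D# E F#
Diatonic triad on degree 7 stacks scale notes 7, 2, 4: F# A# C#
F#→A# = 4 semitones; F#→C# = 7 semitones → major triad
= F# A# C# (major)


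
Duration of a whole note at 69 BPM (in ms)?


Working:
One quarter-note beat = 60000 / BPM = 60000 / 69 ms
Whole note = 4 × quarter note
Duration = 4 × 60000 / 69 = 240000 / 69
= 3478.3 ms


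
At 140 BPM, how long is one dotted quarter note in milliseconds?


Reasoning:
One quarter-note beat = 60000 / BPM = 60000 / 140 ms
Dotted quarter note = 3/2 × quarter note
Duration = 3/2 × 60000 / 140 = 90000 / 140
= 642.9 ms


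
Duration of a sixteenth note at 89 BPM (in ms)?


One quarter-note beat = 60000 / BPM = 60000 / 89 ms
Sixteenth note = 1/4 × quarter note
Duration = 1/4 × 60000 / 89 = 15000 / 89
= 168.5 ms


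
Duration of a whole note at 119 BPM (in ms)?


One quarter-note beat = 60000 / BPM = 60000 / 119 ms
Whole note = 4 × quarter note
Duration = 4 × 60000 / 119 = 240000 / 119
= 2016.8 ms


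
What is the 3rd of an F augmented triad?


Augmented triad = root + major 3rd (4 semitones) + augmented 5th (8 semitones)
A triad on F stacks thirds, so the chord tones use letter names F-A-C
Root: F
Major 3rd above F: A
Augmented 5th above F: C#
The 3rd = A


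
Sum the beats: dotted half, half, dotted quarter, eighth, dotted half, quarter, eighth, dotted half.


Step by step:
Beat values:
  dotted half = 3 beats
  half = 2 beats
  dotted quarter = 1.5 beats
  eighth = 0.5 beats
  dotted half = 3 beats
  quarter = 1 beat
  eighth = 0.5 beats
  dotted half = 3 beats
Sum = 3 + 2 + 1.5 + 0.5 + 3 + 1 + 0.5 + 3
= 14.5 beats


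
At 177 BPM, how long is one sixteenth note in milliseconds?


Reasoning:
One quarter-note beat = 60000 / BPM = 60000 / 177 ms
Sixteenth note = 1/4 × quarter note
Duration = 1/4 × 60000 / 177 = 15000 / 177
= 84.7 ms


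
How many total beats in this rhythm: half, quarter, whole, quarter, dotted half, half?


Reasoning:
Beat values:
  half = 2 beats
  quarter = 1 beat
  whole = 4 beats
  quarter = 1 beat
  dotted half = 3 beats
  half = 2 beats
Sum = 2 + 1 + 4 + 1 + 3 + 2
= 13 beats


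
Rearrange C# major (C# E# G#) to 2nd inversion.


Solution.
Root position: C# E# G#
2nd inversion: move root and 3rd up an octave
Bass note: G#
Notes (bottom to top) = G# C# E#


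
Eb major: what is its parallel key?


Parallel keys share the same tonic but differ in mode
Eb major → parallel is Eb minor
= Eb minor


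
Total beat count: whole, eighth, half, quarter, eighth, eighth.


Reasoning:
Beat values:
  whole = 4 beats
  eighth = 0.5 beats
  half = 2 beats
  quarter = 1 beat
  eighth = 0.5 beats
  eighth = 0.5 beats
Sum = 4 + 0.5 + 2 + 1 + 0.5 + 0.5
= 8.5 beats


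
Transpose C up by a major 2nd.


Step by step:
major 2nd: 2 letter names, 2 semitones
Letter: C + 1 → D
Pitch: C + 2 semitones, spelled as a D → D
= D


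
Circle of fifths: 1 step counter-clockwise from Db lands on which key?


Working:
Each counter-clockwise step moves down a perfect 5th (= up a perfect 4th)
From Db: Db → F#/Gb
= F#/Gb


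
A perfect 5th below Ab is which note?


Solution.
A 5th spans 5 letter names, so from A we land on D
A perfect 5th = 7 semitones below Ab
Spell D at that pitch: Db
= Db


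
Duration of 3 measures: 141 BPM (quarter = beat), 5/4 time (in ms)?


Step by step:
Quarter-note beat duration = 60000 / 141 ms
Beats per measure (5/4) = 5
One measure = 5 × 60000 / 141 = 300000 / 141 ms
3 measures = 3 × 300000 / 141 = 900000 / 141
= 6383.0 ms


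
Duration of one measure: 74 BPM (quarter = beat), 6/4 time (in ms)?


Solution.
Quarter-note beat duration = 60000 / 74 ms
Beats per measure (6/4) = 6
One measure = 6 × 60000 / 74 = 360000 / 74 ms
= 4864.9 ms


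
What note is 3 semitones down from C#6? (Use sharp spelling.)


Working:
C#6: chromatic position 1 in octave 6 → absolute = 6×12 + 1 = 73
Transpose down 3: 73 - 3 = 70
70 = 5×12 + 10 → A# in octave 5
Result = A#5


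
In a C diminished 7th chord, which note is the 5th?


Solution.
Diminished 7th chord = root + minor 3rd + diminished 5th + diminished 7th
Seventh chords stack in thirds, so the letter names are C-E-G-B
Root: C
Minor 3rd above C: Eb
Diminished 5th above C: Gb
Diminished 7th above C: Bbb
The 5th = Gb


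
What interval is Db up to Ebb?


Let's work it out.
Letter names: D → E spans 2 letter names → a 2nd
Semitones: Db → Ebb = 1 half-step
A 2nd of 1 semitone is a minor 2nd
= minor 2nd


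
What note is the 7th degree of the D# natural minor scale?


Let's work it out.
Natural minor scale pattern: W-H-W-W-H-W-W (2-1-2-2-1-2-2 semitones)
Starting from D#:
  D# + 2 semitones → E#
  E# + 1 semitone → F#
  F# + 2 semitones → G#
  G# + 2 semitones → A#
  A# + 1 semitone → B
  B + 2 semitones → C#
  C# + 2 semitones → D#
Scale: D# E# F# G# A# B C#
Degree 7 = C#


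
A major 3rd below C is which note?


Solution.
A 3rd spans 3 letter names, so from C we land on A
A major 3rd = 4 semitones below C
Spell A at that pitch: Ab
= Ab


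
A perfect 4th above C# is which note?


Working:
A 4th spans 4 letter names, so from C we land on F
A perfect 4th = 5 semitones above C#
Spell F at that pitch: F#
= F#


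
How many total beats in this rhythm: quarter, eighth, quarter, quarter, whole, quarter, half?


Let's work it out.
Beat values:
  quarter = 1 beat
  eighth = 0.5 beats
  quarter = 1 beat
  quarter = 1 beat
  whole = 4 beats
  quarter = 1 beat
  half = 2 beats
Sum = 1 + 0.5 + 1 + 1 + 4 + 1 + 2
= 10.5 beats


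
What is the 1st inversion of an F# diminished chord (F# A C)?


Reasoning:
Root position: F# A C
1st inversion: move root up an octave
Bass note: A
Notes (bottom to top) = A C F#


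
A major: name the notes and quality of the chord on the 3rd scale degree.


Solution.
A major scale: A B C# D E F# G#
Diatonic triad on degree 3 stacks scale notes 3, 5, 7: C# E G#
C#→E = 3 semitones; C#→G# = 7 semitones → minor triad
= C# E G# (minor)


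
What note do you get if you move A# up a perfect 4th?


Step by step:
perfect 4th: 4 letter names, 5 semitones
Letter: A + 3 → D
Pitch: A# + 5 semitones, spelled as a D → D#
= D#


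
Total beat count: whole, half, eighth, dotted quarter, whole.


Step by step:
Beat values:
  whole = 4 beats
  half = 2 beats
  eighth = 0.5 beats
  dotted quarter = 1.5 beats
  whole = 4 beats
Sum = 4 + 2 + 0.5 + 1.5 + 4
= 12 beats


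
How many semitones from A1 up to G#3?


Absolute semitone position = octave×12 + chromatic position
A1: 1×12 + 9 = 21
G#3: 3×12 + 8 = 44
Difference = 44 - 21 = 23
= 23 semitones


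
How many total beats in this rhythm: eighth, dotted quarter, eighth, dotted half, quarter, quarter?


Step by step:
Beat values:
  eighth = 0.5 beats
  dotted quarter = 1.5 beats
  eighth = 0.5 beats
  dotted half = 3 beats
  quarter = 1 beat
  quarter = 1 beat
Sum = 0.5 + 1.5 + 0.5 + 3 + 1 + 1
= 7.5 beats


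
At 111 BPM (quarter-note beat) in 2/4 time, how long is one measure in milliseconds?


Reasoning:
Quarter-note beat duration = 60000 / 111 ms
Beats per measure (2/4) = 2
One measure = 2 × 60000 / 111 = 120000 / 111 ms
= 1081.1 ms


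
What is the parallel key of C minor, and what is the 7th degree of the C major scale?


Step by step:
Parallel keys share the same tonic but differ in mode
C minor → parallel is C major
C major scale: C D E F G A B
= C major; 7th degree = B


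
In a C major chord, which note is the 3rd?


Major triad = root + major 3rd (4 semitones) + perfect 5th (7 semitones)
A triad on C stacks thirds, so the chord tones use letter names C-E-G
Root: C
Major 3rd above C: E
Perfect 5th above C: G
The 3rd = E


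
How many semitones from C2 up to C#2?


Step by step:
Absolute semitone position = octave×12 + chromatic position
C2: 2×12 + 0 = 24
C#2: 2×12 + 1 = 25
Difference = 25 - 24 = 1
= 1 semitone


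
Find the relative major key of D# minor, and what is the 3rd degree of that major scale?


The relative major shares the key signature and is a minor 3rd above the minor tonic
A minor 3rd above D# is F#
→ relative major of D# minor is F# major
F# major scale: F# G# A# B C# D# E#
= F# major; 3rd degree = A#


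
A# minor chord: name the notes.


Minor triad = root + minor 3rd (3 semitones) + perfect 5th (7 semitones)
A triad on A# stacks thirds, so the chord tones use letter names A-C-E
Root: A#
Minor 3rd above A#: C#
Perfect 5th above A#: E#
Chord = A# C# E#


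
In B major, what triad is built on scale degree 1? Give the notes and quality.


Reasoning:
B major scale: B C# D# E F# G# A#
Diatonic triad on degree 1 stacks scale notes 1, 3, 5: B D# F#
B→D# = 4 semitones; B→F# = 7 semitones → major triad
= B D# F# (major)


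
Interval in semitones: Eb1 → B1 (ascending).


Solution.
Absolute semitone position = octave×12 + chromatic position
Eb1: 1×12 + 3 = 15
B1: 1×12 + 11 = 23
Difference = 23 - 15 = 8
= 8 semitones


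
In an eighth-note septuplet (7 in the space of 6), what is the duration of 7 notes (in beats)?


Step by step:
Septuplet: 7 notes occupy the space of 6 eighth notes
Space = 6 × 1/2 = 3 beats
Each septuplet note = 3 / 7 = 3/7 beats
7 notes = 7 × 3/7 = 3
= 3 beats


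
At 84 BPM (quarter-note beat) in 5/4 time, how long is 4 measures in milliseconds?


Solution.
Quarter-note beat duration = 60000 / 84 ms
Beats per measure (5/4) = 5
One measure = 5 × 60000 / 84 = 300000 / 84 ms
4 measures = 4 × 300000 / 84 = 1200000 / 84
= 14285.7 ms


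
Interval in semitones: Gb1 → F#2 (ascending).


Absolute semitone position = octave×12 + chromatic position
Gb1: 1×12 + 6 = 18
F#2: 2×12 + 6 = 30
Difference = 30 - 18 = 12
= 12 semitones


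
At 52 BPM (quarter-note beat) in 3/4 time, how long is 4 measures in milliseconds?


Solution.
Quarter-note beat duration = 60000 / 52 ms
Beats per measure (3/4) = 3
One measure = 3 × 60000 / 52 = 180000 / 52 ms
4 measures = 4 × 180000 / 52 = 720000 / 52
= 13846.2 ms


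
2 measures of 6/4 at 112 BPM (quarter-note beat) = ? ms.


Step by step:
Quarter-note beat duration = 60000 / 112 ms
Beats per measure (6/4) = 6
One measure = 6 × 60000 / 112 = 360000 / 112 ms
2 measures = 2 × 360000 / 112 = 720000 / 112
= 6428.6 ms


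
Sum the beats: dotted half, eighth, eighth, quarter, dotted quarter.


Working:
Beat values:
  dotted half = 3 beats
  eighth = 0.5 beats
  eighth = 0.5 beats
  quarter = 1 beat
  dotted quarter = 1.5 beats
Sum = 3 + 0.5 + 0.5 + 1 + 1.5
= 6.5 beats


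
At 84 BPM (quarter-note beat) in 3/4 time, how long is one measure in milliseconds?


Working:
Quarter-note beat duration = 60000 / 84 ms
Beats per measure (3/4) = 3
One measure = 3 × 60000 / 84 = 180000 / 84 ms
= 2142.9 ms


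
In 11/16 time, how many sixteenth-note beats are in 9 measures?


Step by step:
Time signature 11/16: the bottom number 16 means the sixteenth note gets one count
The top number 11 means 11 sixteenth-note beats per measure
Total = 11 × 9 measures
= 99 sixteenth-note beats


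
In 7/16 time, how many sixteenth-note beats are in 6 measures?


Solution.
Time signature 7/16: the bottom number 16 means the sixteenth note gets one count
The top number 7 means 7 sixteenth-note beats per measure
Total = 7 × 6 measures
= 42 sixteenth-note beats


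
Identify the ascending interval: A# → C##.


Step by step:
Letter names: A → C spans 3 letter names → a 3rd
Semitones: A# → C## = 4 half-steps
A 3rd of 4 semitones is a major 3rd
= major 3rd


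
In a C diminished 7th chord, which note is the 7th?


Solution.
Diminished 7th chord = root + minor 3rd + diminished 5th + diminished 7th
Seventh chords stack in thirds, so the letter names are C-E-G-B
Root: C
Minor 3rd above C: Eb
Diminished 5th above C: Gb
Diminished 7th above C: Bbb
The 7th = Bbb


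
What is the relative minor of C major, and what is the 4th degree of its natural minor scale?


Solution.
The relative minor shares the major's key signature and starts on its 6th degree
6th degree = a major 6th above the tonic; a major 6th above C is A
→ relative minor of C major is A minor
A natural minor scale: A B C D E F G
= A minor; 4th degree = D


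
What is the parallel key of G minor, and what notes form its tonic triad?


Working:
Parallel keys share the same tonic but differ in mode
G minor → parallel is G major
Tonic triad of G major = G B D
= G major; triad = G B D


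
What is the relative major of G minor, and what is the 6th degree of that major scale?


The relative major shares the key signature and is a minor 3rd above the minor tonic
A minor 3rd above G is Bb
→ relative major of G minor is Bb major
Bb major scale: Bb C D Eb F G A
= Bb major; 6th degree = G


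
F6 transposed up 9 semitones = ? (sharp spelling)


Let's work it out.
F6: chromatic position 5 in octave 6 → absolute = 6×12 + 5 = 77
Transpose up 9: 77 + 9 = 86
86 = 7×12 + 2 → D in octave 7
Result = D7


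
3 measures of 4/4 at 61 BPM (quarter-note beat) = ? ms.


Quarter-note beat duration = 60000 / 61 ms
Beats per measure (4/4) = 4
One measure = 4 × 60000 / 61 = 240000 / 61 ms
3 measures = 3 × 240000 / 61 = 720000 / 61
= 11803.3 ms


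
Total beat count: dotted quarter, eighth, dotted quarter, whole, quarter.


Working:
Beat values:
  dotted quarter = 1.5 beats
  eighth = 0.5 beats
  dotted quarter = 1.5 beats
  whole = 4 beats
  quarter = 1 beat
Sum = 1.5 + 0.5 + 1.5 + 4 + 1
= 8.5 beats


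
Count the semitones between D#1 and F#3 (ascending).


Reasoning:
Absolute semitone position = octave×12 + chromatic position
D#1: 1×12 + 3 = 15
F#3: 3×12 + 6 = 42
Difference = 42 - 15 = 27
= 27 semitones


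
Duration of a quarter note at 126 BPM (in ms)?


One quarter-note beat = 60000 / BPM = 60000 / 126 ms
Duration = 60000 / 126
= 476.2 ms


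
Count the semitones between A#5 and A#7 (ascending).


Let's work it out.
Absolute semitone position = octave×12 + chromatic position
A#5: 5×12 + 10 = 70
A#7: 7×12 + 10 = 94
Difference = 94 - 70 = 24
= 24 semitones


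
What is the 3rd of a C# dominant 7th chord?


Dominant 7th chord = root + major 3rd + perfect 5th + minor 7th
Seventh chords stack in thirds, so the letter names are C-E-G-B
Root: C#
Major 3rd above C#: E#
Perfect 5th above C#: G#
Minor 7th above C#: B
The 3rd = E#


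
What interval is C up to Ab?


Let's work it out.
Letter names: C → A spans 6 letter names → a 6th
Semitones: C → Ab = 8 half-steps
A 6th of 8 semitones is a minor 6th
= minor 6th


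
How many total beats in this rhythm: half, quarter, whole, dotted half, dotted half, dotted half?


Working:
Beat values:
  half = 2 beats
  quarter = 1 beat
  whole = 4 beats
  dotted half = 3 beats
  dotted half = 3 beats
  dotted half = 3 beats
Sum = 2 + 1 + 4 + 3 + 3 + 3
= 16 beats


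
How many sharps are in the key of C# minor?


Let's work it out.
Sharp minor keys follow the circle of fifths: A(0), E(1), B(2), F#(3), C#(4), G#(5), D#(6), A#(7)
C# minor has 4 sharps
Order of sharps: F# C# G# D# A# E# B# → first 4: F#, C#, G#, D#
= 4 sharps


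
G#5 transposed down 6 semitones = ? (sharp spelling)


Reasoning:
G#5: chromatic position 8 in octave 5 → absolute = 5×12 + 8 = 68
Transpose down 6: 68 - 6 = 62
62 = 5×12 + 2 → D in octave 5
Result = D5


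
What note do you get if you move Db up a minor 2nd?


minor 2nd: 2 letter names, 1 semitones
Letter: D + 1 → E
Pitch: Db + 1 semitones, spelled as an E → Ebb
= Ebb


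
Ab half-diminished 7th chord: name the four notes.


Solution.
Half-diminished 7th chord = root + minor 3rd + diminished 5th + minor 7th
Seventh chords stack in thirds, so the letter names are A-C-E-G
Root: Ab
Minor 3rd above Ab: Cb
Diminished 5th above Ab: Ebb
Minor 7th above Ab: Gb
Chord = Ab Cb Ebb Gb


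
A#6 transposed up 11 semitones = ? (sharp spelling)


Working:
A#6: chromatic position 10 in octave 6 → absolute = 6×12 + 10 = 82
Transpose up 11: 82 + 11 = 93
93 = 7×12 + 9 → A in octave 7
Result = A7


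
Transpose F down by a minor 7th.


Solution.
minor 7th: 7 letter names, 10 semitones
Letter: F - 6 → G
Pitch: F - 10 semitones, spelled as a G → G
= G


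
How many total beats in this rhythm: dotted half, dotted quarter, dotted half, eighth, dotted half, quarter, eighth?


Let's work it out.
Beat values:
  dotted half = 3 beats
  dotted quarter = 1.5 beats
  dotted half = 3 beats
  eighth = 0.5 beats
  dotted half = 3 beats
  quarter = 1 beat
  eighth = 0.5 beats
Sum = 3 + 1.5 + 3 + 0.5 + 3 + 1 + 0.5
= 12.5 beats


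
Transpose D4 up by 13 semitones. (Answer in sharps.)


Step by step:
D4: chromatic position 2 in octave 4 → absolute = 4×12 + 2 = 50
Transpose up 13: 50 + 13 = 63
63 = 5×12 + 3 → D# in octave 5
Result = D#5


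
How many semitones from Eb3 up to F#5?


Solution.
Absolute semitone position = octave×12 + chromatic position
Eb3: 3×12 + 3 = 39
F#5: 5×12 + 6 = 66
Difference = 66 - 39 = 27
= 27 semitones


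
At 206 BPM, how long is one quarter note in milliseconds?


Reasoning:
One quarter-note beat = 60000 / BPM = 60000 / 206 ms
Duration = 60000 / 206
= 291.3 ms


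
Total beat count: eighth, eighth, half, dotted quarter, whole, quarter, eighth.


Solution.
Beat values:
  eighth = 0.5 beats
  eighth = 0.5 beats
  half = 2 beats
  dotted quarter = 1.5 beats
  whole = 4 beats
  quarter = 1 beat
  eighth = 0.5 beats
Sum = 0.5 + 0.5 + 2 + 1.5 + 4 + 1 + 0.5
= 10 beats


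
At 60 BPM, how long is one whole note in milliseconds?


Step by step:
One quarter-note beat = 60000 / BPM = 60000 / 60 ms
Whole note = 4 × quarter note
Duration = 4 × 60000 / 60 = 240000 / 60
= 4000.0 ms


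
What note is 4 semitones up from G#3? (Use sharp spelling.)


Working:
G#3: chromatic position 8 in octave 3 → absolute = 3×12 + 8 = 44
Transpose up 4: 44 + 4 = 48
48 = 4×12 + 0 → C in octave 4
Result = C4


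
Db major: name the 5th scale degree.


Major scale pattern: W-W-H-W-W-W-H (2-2-1-2-2-2-1 semitones)
Starting from Db:
  Db + 2 semitones → Eb
  Eb + 2 semitones → F
  F + 1 semitone → Gb
  Gb + 2 semitones → Ab
  Ab + 2 semitones → Bb
  Bb + 2 semitones → C
  C + 1 semitone → Db
Scale: Db Eb F Gb Ab Bb C
Degree 5 = Ab


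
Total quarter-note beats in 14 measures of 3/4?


Reasoning:
Time signature 3/4: the bottom number 4 means the quarter note gets one count
The top number 3 means 3 quarter-note beats per measure
Total = 3 × 14 measures
= 42 quarter-note beats


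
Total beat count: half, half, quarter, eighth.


Solution.
Beat values:
  half = 2 beats
  half = 2 beats
  quarter = 1 beat
  eighth = 0.5 beats
Sum = 2 + 2 + 1 + 0.5
= 5.5 beats


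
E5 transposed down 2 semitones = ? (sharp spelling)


E5: chromatic position 4 in octave 5 → absolute = 5×12 + 4 = 64
Transpose down 2: 64 - 2 = 62
62 = 5×12 + 2 → D in octave 5
Result = D5


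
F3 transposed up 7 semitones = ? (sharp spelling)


F3: chromatic position 5 in octave 3 → absolute = 3×12 + 5 = 41
Transpose up 7: 41 + 7 = 48
48 = 4×12 + 0 → C in octave 4
Result = C4


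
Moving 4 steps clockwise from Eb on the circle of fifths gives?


Let's work it out.
Each clockwise step on the circle of fifths moves up a perfect 5th
From Eb: Eb → Bb → F → C → G
= G


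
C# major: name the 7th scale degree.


Reasoning:
Major scale pattern: W-W-H-W-W-W-H (2-2-1-2-2-2-1 semitones)
Starting from C#:
  C# + 2 semitones → D#
  D# + 2 semitones → E#
  E# + 1 semitone → F#
  F# + 2 semitones → G#
  G# + 2 semitones → A#
  A# + 2 semitones → B#
  B# + 1 semitone → C#
Scale: C# D# E# F# G# A# B#
Degree 7 = B#


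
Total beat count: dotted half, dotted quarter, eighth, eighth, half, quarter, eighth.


Beat values:
  dotted half = 3 beats
  dotted quarter = 1.5 beats
  eighth = 0.5 beats
  eighth = 0.5 beats
  half = 2 beats
  quarter = 1 beat
  eighth = 0.5 beats
Sum = 3 + 1.5 + 0.5 + 0.5 + 2 + 1 + 0.5
= 9 beats


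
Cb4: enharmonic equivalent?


Working:
Enharmonic notes sound the same pitch but are spelled with different letter names
Cb and B name the same pitch class
Octave numbers change at C, so Cb4 = B3
= B3


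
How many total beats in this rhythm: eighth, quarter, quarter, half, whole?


Reasoning:
Beat values:
  eighth = 0.5 beats
  quarter = 1 beat
  quarter = 1 beat
  half = 2 beats
  whole = 4 beats
Sum = 0.5 + 1 + 1 + 2 + 4
= 8.5 beats


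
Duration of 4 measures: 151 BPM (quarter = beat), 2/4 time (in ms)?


Step by step:
Quarter-note beat duration = 60000 / 151 ms
Beats per measure (2/4) = 2
One measure = 2 × 60000 / 151 = 120000 / 151 ms
4 measures = 4 × 120000 / 151 = 480000 / 151
= 3178.8 ms


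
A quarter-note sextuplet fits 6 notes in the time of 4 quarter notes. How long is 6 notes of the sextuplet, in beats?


Reasoning:
Sextuplet: 6 notes occupy the space of 4 quarter notes
Space = 4 × 1 = 4 beats
Each sextuplet note = 4 / 6 = 2/3 beats
6 notes = 6 × 2/3 = 4
= 4 beats


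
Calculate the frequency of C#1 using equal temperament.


Reasoning:
f = 440 × 2^(n/12) where n = semitones from A4
C#1: -44 semitones from A4
f = 440 × 2^(-44/12)
f = 34.65 Hz


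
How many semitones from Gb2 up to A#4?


Solution.
Absolute semitone position = octave×12 + chromatic position
Gb2: 2×12 + 6 = 30
A#4: 4×12 + 10 = 58
Difference = 58 - 30 = 28
= 28 semitones


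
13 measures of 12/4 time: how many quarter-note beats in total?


Time signature 12/4: the bottom number 4 means the quarter note gets one count
The top number 12 means 12 quarter-note beats per measure
Total = 12 × 13 measures
= 156 quarter-note beats


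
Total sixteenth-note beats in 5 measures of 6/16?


Solution.
Time signature 6/16: the bottom number 16 means the sixteenth note gets one count
The top number 6 means 6 sixteenth-note beats per measure
Total = 6 × 5 measures
= 30 sixteenth-note beats


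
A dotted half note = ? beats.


Working:
Base half note = 2 beats
Dot 1 adds half the previous value: +1
One dotted half = 2 + 1 = 3
= 3 beats


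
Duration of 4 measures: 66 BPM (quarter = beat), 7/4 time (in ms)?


Quarter-note beat duration = 60000 / 66 ms
Beats per measure (7/4) = 7
One measure = 7 × 60000 / 66 = 420000 / 66 ms
4 measures = 4 × 420000 / 66 = 1680000 / 66
= 25454.5 ms


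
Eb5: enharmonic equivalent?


Working:
Enharmonic notes sound the same pitch but are spelled with different letter names
Eb and D# name the same pitch class
= D#5


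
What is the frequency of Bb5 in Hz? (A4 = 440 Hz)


Working:
f = 440 × 2^(n/12) where n = semitones from A4
Bb5: 13 semitones from A4
f = 440 × 2^(13/12)
f = 932.33 Hz


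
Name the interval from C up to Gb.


Working:
Letter names: C → G spans 5 letter names → a 5th
Semitones: C → Gb = 6 half-steps
A 5th of 6 semitones is a diminished 5th
= diminished 5th


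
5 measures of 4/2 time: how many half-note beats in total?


Let's work it out.
Time signature 4/2: the bottom number 2 means the half note gets one count
The top number 4 means 4 half-note beats per measure
Total = 4 × 5 measures
= 20 half-note beats


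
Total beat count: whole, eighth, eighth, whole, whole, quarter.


Solution.
Beat values:
  whole = 4 beats
  eighth = 0.5 beats
  eighth = 0.5 beats
  whole = 4 beats
  whole = 4 beats
  quarter = 1 beat
Sum = 4 + 0.5 + 0.5 + 4 + 4 + 1
= 14 beats


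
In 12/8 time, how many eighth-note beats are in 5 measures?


Time signature 12/8: the bottom number 8 means the eighth note gets one count
The top number 12 means 12 eighth-note beats per measure
Total = 12 × 5 measures
= 60 eighth-note beats


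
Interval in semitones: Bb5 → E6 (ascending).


Step by step:
Absolute semitone position = octave×12 + chromatic position
Bb5: 5×12 + 10 = 70
E6: 6×12 + 4 = 76
Difference = 76 - 70 = 6
= 6 semitones


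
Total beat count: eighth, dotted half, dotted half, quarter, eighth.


Let's work it out.
Beat values:
  eighth = 0.5 beats
  dotted half = 3 beats
  dotted half = 3 beats
  quarter = 1 beat
  eighth = 0.5 beats
Sum = 0.5 + 3 + 3 + 1 + 0.5
= 8 beats


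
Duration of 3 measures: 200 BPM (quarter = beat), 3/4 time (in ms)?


Reasoning:
Quarter-note beat duration = 60000 / 200 ms
Beats per measure (3/4) = 3
One measure = 3 × 60000 / 200 = 180000 / 200 ms
3 measures = 3 × 180000 / 200 = 540000 / 200
= 2700.0 ms


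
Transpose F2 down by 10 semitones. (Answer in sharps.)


F2: chromatic position 5 in octave 2 → absolute = 2×12 + 5 = 29
Transpose down 10: 29 - 10 = 19
19 = 1×12 + 7 → G in octave 1
Result = G1


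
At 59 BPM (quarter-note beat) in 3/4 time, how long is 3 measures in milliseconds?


Working:
Quarter-note beat duration = 60000 / 59 ms
Beats per measure (3/4) = 3
One measure = 3 × 60000 / 59 = 180000 / 59 ms
3 measures = 3 × 180000 / 59 = 540000 / 59
= 9152.5 ms


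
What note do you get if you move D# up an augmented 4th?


Reasoning:
augmented 4th: 4 letter names, 6 semitones
Letter: D + 3 → G
Pitch: D# + 6 semitones, spelled as a G → G##
= G##


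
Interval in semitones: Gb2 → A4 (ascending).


Let's work it out.
Absolute semitone position = octave×12 + chromatic position
Gb2: 2×12 + 6 = 30
A4: 4×12 + 9 = 57
Difference = 57 - 30 = 27
= 27 semitones


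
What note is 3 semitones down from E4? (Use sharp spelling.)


Reasoning:
E4: chromatic position 4 in octave 4 → absolute = 4×12 + 4 = 52
Transpose down 3: 52 - 3 = 49
49 = 4×12 + 1 → C# in octave 4
Result = C#4


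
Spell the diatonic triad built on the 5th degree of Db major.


Working:
Db major scale: Db Eb F Gb Ab Bb C
Diatonic triad on degree 5 stacks scale notes 5, 7, 2: Ab C Eb
Ab→C = 4 semitones; Ab→Eb = 7 semitones → major triad
= Ab C Eb (major)


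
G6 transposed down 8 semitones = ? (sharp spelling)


G6: chromatic position 7 in octave 6 → absolute = 6×12 + 7 = 79
Transpose down 8: 79 - 8 = 71
71 = 5×12 + 11 → B in octave 5
Result = B5


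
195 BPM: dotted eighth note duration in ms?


Let's work it out.
One quarter-note beat = 60000 / BPM = 60000 / 195 ms
Dotted eighth note = 3/4 × quarter note
Duration = 3/4 × 60000 / 195 = 45000 / 195
= 230.8 ms
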